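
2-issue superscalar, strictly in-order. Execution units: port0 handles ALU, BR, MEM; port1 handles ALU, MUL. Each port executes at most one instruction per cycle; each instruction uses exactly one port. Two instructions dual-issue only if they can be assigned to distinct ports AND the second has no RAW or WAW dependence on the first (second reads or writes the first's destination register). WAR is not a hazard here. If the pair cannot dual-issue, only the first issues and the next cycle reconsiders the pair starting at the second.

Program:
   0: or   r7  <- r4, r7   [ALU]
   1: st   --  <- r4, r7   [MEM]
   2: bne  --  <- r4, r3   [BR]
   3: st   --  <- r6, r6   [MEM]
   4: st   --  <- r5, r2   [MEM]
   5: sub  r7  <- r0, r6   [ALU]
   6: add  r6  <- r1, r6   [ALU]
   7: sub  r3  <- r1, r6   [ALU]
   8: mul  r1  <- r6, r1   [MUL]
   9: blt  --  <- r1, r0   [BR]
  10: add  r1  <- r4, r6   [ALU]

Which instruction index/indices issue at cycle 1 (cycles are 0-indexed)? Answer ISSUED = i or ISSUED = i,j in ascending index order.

ISSUED = 1

c0: i0 or  RAW r7
c1: i1 st  no-port MEM/BR
c2: i2 bne  no-port BR/MEM
c3: i3 st  no-port MEM/MEM
c4: i4+i5 st sub  dual
c5: i6 add  RAW r6
c6: i7+i8 sub mul  dual
c7: i9+i10 blt add  dual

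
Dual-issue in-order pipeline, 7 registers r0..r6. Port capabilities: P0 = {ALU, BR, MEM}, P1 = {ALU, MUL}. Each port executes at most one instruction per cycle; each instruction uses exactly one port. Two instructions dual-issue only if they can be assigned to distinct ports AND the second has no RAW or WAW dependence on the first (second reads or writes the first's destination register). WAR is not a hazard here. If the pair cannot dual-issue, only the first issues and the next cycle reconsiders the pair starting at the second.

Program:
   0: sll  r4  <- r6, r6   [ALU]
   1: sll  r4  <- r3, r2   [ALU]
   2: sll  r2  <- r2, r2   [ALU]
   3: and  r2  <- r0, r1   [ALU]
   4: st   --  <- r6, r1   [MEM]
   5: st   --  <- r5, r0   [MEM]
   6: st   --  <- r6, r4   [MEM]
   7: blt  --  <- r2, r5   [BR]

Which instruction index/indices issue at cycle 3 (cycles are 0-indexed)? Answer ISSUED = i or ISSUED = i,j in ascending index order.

ISSUED = 5

#0 head=0: sll i0 WAW r4
#1 head=1: sll+sll i1,i2 pair
#2 head=3: and+st i3,i4 pair
#3 head=5: st i5 no-port MEM/MEM
#4 head=6: st i6 no-port MEM/BR
#5 head=7: blt i7 tail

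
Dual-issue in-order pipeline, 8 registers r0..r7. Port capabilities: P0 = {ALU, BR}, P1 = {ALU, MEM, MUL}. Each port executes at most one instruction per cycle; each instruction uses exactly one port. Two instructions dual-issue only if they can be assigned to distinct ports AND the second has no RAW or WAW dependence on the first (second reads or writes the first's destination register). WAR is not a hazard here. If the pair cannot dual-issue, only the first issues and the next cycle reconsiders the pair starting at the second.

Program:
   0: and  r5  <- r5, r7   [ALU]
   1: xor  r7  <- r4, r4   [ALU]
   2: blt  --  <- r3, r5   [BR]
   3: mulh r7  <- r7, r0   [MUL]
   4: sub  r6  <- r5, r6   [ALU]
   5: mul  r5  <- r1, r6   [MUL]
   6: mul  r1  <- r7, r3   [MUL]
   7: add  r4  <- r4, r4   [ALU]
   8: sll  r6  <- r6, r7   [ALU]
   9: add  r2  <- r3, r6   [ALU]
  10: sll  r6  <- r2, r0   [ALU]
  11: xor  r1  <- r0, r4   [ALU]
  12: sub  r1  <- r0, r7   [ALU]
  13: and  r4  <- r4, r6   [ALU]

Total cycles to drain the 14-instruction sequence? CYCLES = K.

CYCLES = 9

c0: i0&i1 and.ALU/xor.ALU  2-wide
c1: i2&i3 blt.BR/mulh.MUL  2-wide
c2: i4 sub.ALU  RAW r6
c3: i5 mul.MUL  no-port MUL/MUL
c4: i6&i7 mul.MUL/add.ALU  2-wide
c5: i8 sll.ALU  RAW r6
c6: i9 add.ALU  RAW r2
c7: i10&i11 sll.ALU/xor.ALU  2-wide
c8: i12&i13 sub.ALU/and.ALU  2-wide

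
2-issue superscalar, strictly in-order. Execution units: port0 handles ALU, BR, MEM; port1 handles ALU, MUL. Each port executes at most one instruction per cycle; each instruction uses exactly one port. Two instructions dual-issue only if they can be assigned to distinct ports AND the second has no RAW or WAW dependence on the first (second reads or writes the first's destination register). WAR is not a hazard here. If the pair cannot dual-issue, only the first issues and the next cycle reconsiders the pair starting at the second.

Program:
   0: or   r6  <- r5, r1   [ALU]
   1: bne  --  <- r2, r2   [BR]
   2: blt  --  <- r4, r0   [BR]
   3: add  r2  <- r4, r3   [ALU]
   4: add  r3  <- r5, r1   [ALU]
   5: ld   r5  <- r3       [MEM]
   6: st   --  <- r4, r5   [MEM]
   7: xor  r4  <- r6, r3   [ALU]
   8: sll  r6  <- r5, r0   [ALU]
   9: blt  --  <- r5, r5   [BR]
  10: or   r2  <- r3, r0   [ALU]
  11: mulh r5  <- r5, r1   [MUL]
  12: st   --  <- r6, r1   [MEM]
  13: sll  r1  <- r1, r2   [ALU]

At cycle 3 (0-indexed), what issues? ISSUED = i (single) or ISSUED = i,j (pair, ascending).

ISSUED = 5

t=0 i0+i1:or.ALU+bne.BR ; pair
t=1 i2+i3:blt.BR+add.ALU ; pair
t=2 i4:add.ALU ; RAW r3
t=3 i5:ld.MEM ; no-port MEM/MEM
t=4 i6+i7:st.MEM+xor.ALU ; pair
t=5 i8+i9:sll.ALU+blt.BR ; pair
t=6 i10+i11:or.ALU+mulh.MUL ; pair
t=7 i12+i13:st.MEM+sll.ALU ; pair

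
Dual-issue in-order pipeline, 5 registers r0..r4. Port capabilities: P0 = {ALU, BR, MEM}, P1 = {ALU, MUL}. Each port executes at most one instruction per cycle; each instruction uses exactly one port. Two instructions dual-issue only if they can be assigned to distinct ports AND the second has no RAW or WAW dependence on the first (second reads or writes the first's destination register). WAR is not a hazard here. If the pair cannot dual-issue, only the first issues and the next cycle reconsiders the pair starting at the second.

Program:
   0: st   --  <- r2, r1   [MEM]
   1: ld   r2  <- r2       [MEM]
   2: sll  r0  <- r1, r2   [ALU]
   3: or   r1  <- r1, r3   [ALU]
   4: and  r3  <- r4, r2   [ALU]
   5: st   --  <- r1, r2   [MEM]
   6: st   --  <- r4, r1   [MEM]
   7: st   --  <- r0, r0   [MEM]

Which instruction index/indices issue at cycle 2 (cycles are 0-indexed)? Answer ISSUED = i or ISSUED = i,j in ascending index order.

c0: i0 st  no-port MEM/MEM
c1: i1 ld  RAW r2
c2: i2,i3 sll/or  pair
c3: i4,i5 and/st  pair
c4: i6 st  no-port MEM/MEM
c5: i7 st  tail

ISSUED = 2,3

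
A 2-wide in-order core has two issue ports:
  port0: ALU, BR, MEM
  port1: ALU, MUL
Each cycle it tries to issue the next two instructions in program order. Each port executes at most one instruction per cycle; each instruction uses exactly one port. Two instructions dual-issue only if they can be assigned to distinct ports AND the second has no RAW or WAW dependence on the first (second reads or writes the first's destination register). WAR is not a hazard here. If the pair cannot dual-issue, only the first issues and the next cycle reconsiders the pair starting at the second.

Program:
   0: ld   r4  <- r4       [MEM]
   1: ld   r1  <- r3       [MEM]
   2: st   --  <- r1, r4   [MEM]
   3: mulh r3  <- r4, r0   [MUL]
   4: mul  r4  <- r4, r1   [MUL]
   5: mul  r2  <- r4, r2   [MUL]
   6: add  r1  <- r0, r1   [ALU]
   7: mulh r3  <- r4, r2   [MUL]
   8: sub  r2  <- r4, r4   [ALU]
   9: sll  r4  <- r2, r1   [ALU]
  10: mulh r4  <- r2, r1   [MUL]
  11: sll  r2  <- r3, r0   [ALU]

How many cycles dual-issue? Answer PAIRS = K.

PAIRS = 4

  cy0 -> i0 (ld.MEM) no-port MEM/MEM
  cy1 -> i1 (ld.MEM) no-port MEM/MEM
  cy2 -> i2+i3 (st.MEM/mulh.MUL) pair
  cy3 -> i4 (mul.MUL) no-port MUL/MUL
  cy4 -> i5+i6 (mul.MUL/add.ALU) pair
  cy5 -> i7+i8 (mulh.MUL/sub.ALU) pair
  cy6 -> i9 (sll.ALU) WAW r4
  cy7 -> i10+i11 (mulh.MUL/sll.ALU) pair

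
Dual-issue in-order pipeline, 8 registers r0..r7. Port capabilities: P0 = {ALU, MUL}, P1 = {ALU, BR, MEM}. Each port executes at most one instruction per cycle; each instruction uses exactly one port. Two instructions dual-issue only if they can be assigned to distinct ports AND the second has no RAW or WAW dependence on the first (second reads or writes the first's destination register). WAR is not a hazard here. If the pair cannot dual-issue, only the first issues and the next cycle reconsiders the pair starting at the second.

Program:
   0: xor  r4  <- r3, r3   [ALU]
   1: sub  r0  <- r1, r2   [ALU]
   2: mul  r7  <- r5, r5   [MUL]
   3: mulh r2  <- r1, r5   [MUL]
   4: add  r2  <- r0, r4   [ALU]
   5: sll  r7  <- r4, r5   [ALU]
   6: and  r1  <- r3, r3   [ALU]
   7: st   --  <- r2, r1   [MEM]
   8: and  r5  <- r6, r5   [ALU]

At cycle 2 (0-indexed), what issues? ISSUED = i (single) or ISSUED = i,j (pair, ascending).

c0: i0+i1 xor.ALU;sub.ALU  dual
c1: i2 mul.MUL  no-port MUL/MUL
c2: i3 mulh.MUL  WAW r2
c3: i4+i5 add.ALU;sll.ALU  dual
c4: i6 and.ALU  RAW r1
c5: i7+i8 st.MEM;and.ALU  dual

ISSUED = 3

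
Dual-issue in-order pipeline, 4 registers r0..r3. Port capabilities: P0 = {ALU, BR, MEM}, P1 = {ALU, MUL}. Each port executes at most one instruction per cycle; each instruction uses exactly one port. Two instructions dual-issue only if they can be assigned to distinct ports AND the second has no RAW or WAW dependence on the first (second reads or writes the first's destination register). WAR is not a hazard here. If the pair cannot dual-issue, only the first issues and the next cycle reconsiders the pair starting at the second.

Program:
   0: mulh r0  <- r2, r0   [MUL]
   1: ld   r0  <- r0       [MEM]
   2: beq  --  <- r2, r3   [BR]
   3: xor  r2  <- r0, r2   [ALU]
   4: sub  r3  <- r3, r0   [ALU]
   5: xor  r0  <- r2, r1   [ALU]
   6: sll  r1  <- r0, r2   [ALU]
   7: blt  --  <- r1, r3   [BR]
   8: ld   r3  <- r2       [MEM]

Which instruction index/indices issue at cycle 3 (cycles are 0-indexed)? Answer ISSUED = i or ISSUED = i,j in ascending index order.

ISSUED = 4,5

#0 head=0: mulh.MUL i0 RAW+WAW r0
#1 head=1: ld.MEM i1 no-port MEM/BR
#2 head=2: beq.BR;xor.ALU i2+i3 pair
#3 head=4: sub.ALU;xor.ALU i4+i5 pair
#4 head=6: sll.ALU i6 RAW r1
#5 head=7: blt.BR i7 no-port BR/MEM
#6 head=8: ld.MEM i8 tail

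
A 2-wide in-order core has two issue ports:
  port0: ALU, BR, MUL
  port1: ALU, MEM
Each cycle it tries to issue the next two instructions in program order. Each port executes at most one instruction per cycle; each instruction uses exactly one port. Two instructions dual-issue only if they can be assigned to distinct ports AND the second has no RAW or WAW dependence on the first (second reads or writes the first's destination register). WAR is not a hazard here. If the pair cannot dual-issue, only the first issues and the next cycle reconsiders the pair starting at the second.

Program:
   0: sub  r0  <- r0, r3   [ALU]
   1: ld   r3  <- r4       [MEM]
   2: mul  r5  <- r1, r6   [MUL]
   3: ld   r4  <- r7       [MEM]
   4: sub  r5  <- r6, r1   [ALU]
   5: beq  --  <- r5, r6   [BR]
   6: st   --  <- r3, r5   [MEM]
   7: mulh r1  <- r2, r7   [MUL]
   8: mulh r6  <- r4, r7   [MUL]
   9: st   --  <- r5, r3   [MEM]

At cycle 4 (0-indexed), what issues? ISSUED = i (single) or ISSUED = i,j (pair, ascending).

ISSUED = 7

[0] i0+i1  sub.ALU ld.MEM  -- 2-wide
[1] i2+i3  mul.MUL ld.MEM  -- 2-wide
[2] i4  sub.ALU  -- RAW r5
[3] i5+i6  beq.BR st.MEM  -- 2-wide
[4] i7  mulh.MUL  -- no-port MUL/MUL
[5] i8+i9  mulh.MUL st.MEM  -- 2-wide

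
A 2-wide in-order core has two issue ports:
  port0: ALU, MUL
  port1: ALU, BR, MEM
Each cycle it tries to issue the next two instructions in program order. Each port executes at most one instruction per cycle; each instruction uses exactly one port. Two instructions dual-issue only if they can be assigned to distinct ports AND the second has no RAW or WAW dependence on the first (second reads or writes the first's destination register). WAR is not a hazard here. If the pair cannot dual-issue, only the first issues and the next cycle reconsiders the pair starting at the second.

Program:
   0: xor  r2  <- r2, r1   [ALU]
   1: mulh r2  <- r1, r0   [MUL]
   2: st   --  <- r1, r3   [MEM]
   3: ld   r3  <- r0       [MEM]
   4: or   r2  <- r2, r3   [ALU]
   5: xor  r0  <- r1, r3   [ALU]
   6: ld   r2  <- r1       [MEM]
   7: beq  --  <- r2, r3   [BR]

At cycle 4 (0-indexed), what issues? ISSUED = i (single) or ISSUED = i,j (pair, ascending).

ISSUED = 6

t=0 i0:xor ; WAW r2
t=1 i1+i2:mulh/st ; 2-wide
t=2 i3:ld ; RAW r3
t=3 i4+i5:or/xor ; 2-wide
t=4 i6:ld ; no-port MEM/BR
t=5 i7:beq ; tail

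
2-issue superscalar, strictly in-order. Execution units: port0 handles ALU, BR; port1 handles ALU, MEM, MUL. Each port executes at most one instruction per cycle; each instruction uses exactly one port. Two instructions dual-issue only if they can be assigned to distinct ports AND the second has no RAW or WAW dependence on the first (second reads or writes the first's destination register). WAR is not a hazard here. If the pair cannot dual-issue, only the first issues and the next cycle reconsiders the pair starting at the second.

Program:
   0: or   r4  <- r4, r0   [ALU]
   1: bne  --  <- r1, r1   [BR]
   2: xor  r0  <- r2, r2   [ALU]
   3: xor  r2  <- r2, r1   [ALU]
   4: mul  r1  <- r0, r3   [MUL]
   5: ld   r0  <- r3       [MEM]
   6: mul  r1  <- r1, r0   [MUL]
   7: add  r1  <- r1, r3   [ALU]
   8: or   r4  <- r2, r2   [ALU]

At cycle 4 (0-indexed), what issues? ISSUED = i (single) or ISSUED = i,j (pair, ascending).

ISSUED = 6

0. or bne @i0/i1  | 2-wide
1. xor xor @i2/i3  | 2-wide
2. mul @i4  | no-port MUL/MEM
3. ld @i5  | no-port MEM/MUL
4. mul @i6  | RAW+WAW r1
5. add or @i7/i8  | 2-wide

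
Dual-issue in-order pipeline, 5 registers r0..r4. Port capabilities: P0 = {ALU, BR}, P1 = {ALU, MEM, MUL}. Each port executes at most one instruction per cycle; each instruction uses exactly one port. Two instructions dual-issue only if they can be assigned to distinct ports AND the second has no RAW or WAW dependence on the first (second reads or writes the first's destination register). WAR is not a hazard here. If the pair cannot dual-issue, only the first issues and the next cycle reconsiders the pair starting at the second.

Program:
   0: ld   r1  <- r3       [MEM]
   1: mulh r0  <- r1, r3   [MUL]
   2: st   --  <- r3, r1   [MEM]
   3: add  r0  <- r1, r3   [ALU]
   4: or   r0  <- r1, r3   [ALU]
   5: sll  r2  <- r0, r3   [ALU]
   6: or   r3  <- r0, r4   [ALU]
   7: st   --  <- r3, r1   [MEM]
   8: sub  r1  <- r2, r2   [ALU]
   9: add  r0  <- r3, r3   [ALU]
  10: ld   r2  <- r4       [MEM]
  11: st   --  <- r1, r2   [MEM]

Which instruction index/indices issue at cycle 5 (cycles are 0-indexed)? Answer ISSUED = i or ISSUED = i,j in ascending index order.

ISSUED = 7,8

[0] i0  ld  -- no-port MEM/MUL
[1] i1  mulh  -- no-port MUL/MEM
[2] i2+i3  st+add  -- dual
[3] i4  or  -- RAW r0
[4] i5+i6  sll+or  -- dual
[5] i7+i8  st+sub  -- dual
[6] i9+i10  add+ld  -- dual
[7] i11  st  -- tail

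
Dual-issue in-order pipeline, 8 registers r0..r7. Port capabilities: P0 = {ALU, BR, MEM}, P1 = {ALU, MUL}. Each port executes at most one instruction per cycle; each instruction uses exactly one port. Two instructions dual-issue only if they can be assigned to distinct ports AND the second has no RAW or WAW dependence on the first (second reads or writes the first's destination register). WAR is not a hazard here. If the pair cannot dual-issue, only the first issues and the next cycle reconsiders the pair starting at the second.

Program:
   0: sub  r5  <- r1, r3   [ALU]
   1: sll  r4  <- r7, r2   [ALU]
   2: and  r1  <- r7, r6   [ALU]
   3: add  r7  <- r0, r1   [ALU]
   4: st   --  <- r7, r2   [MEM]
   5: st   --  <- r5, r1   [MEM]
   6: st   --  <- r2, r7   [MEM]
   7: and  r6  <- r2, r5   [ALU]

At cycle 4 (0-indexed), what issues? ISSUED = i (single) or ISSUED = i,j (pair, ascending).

0. sub.ALU/sll.ALU @i0&i1  | 2-wide
1. and.ALU @i2  | RAW r1
2. add.ALU @i3  | RAW r7
3. st.MEM @i4  | no-port MEM/MEM
4. st.MEM @i5  | no-port MEM/MEM
5. st.MEM/and.ALU @i6&i7  | 2-wide

ISSUED = 5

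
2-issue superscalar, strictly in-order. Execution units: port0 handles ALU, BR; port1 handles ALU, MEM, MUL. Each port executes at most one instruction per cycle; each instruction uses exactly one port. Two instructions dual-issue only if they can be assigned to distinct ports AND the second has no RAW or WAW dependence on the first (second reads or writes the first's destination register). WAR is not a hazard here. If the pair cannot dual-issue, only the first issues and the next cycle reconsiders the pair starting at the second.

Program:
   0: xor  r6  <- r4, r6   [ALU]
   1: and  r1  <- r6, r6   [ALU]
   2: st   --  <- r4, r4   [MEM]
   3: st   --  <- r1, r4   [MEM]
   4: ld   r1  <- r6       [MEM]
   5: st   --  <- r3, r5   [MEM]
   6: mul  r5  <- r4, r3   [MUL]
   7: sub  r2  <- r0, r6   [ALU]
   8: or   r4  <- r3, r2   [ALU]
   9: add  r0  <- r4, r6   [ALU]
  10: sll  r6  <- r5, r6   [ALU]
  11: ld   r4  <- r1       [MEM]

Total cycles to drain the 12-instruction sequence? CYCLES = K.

CYCLES = 9

[0] i0  xor  -- RAW r6
[1] i1,i2  and/st  -- pair
[2] i3  st  -- no-port MEM/MEM
[3] i4  ld  -- no-port MEM/MEM
[4] i5  st  -- no-port MEM/MUL
[5] i6,i7  mul/sub  -- pair
[6] i8  or  -- RAW r4
[7] i9,i10  add/sll  -- pair
[8] i11  ld  -- tail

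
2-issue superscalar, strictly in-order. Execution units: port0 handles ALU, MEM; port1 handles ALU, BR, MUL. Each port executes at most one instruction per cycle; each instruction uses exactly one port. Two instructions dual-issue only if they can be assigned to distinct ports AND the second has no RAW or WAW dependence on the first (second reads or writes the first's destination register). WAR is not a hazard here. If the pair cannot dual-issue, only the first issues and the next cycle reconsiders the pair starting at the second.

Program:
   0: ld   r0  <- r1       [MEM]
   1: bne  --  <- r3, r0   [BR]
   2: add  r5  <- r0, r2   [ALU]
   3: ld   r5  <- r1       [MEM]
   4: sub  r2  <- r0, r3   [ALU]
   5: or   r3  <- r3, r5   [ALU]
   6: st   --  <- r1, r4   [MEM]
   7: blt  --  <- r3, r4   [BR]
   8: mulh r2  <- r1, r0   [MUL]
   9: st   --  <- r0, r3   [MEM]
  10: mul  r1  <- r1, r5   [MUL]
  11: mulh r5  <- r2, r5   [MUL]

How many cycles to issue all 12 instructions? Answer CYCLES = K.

CYCLES = 8

  cy0 -> i0 (ld.MEM) RAW r0
  cy1 -> i1/i2 (bne.BR add.ALU) dual
  cy2 -> i3/i4 (ld.MEM sub.ALU) dual
  cy3 -> i5/i6 (or.ALU st.MEM) dual
  cy4 -> i7 (blt.BR) no-port BR/MUL
  cy5 -> i8/i9 (mulh.MUL st.MEM) dual
  cy6 -> i10 (mul.MUL) no-port MUL/MUL
  cy7 -> i11 (mulh.MUL) tail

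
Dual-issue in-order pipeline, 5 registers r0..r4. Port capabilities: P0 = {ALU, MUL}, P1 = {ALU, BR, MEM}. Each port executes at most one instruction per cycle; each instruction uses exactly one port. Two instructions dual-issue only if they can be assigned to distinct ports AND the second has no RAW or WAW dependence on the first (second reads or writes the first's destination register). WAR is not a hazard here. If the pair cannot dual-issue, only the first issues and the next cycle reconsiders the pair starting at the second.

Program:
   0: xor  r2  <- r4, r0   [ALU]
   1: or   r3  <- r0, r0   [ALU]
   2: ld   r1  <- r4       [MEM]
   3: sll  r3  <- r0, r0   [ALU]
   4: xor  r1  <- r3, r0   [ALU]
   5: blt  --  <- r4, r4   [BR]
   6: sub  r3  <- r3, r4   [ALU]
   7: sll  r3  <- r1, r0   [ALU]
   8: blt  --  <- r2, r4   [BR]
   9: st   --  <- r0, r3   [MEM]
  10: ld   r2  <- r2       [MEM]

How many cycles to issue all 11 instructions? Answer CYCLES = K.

t=0 i0+i1:xor/or ; 2-wide
t=1 i2+i3:ld/sll ; 2-wide
t=2 i4+i5:xor/blt ; 2-wide
t=3 i6:sub ; WAW r3
t=4 i7+i8:sll/blt ; 2-wide
t=5 i9:st ; no-port MEM/MEM
t=6 i10:ld ; tail

CYCLES = 7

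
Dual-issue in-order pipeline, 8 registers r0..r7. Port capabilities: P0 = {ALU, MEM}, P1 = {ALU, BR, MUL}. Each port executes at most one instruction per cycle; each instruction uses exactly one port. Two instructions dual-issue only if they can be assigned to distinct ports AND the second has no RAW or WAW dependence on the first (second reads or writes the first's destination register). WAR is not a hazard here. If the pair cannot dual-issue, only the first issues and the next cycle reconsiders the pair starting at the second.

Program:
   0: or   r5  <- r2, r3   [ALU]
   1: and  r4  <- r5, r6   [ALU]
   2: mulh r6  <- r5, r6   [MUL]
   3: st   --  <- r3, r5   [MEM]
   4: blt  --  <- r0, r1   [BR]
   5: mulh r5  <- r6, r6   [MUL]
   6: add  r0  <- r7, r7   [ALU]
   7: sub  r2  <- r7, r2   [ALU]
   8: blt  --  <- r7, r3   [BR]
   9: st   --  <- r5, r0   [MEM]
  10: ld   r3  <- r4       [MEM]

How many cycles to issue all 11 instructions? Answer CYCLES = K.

CYCLES = 7

c0: i0 or.ALU  RAW r5
c1: i1&i2 and.ALU mulh.MUL  dual
c2: i3&i4 st.MEM blt.BR  dual
c3: i5&i6 mulh.MUL add.ALU  dual
c4: i7&i8 sub.ALU blt.BR  dual
c5: i9 st.MEM  no-port MEM/MEM
c6: i10 ld.MEM  tail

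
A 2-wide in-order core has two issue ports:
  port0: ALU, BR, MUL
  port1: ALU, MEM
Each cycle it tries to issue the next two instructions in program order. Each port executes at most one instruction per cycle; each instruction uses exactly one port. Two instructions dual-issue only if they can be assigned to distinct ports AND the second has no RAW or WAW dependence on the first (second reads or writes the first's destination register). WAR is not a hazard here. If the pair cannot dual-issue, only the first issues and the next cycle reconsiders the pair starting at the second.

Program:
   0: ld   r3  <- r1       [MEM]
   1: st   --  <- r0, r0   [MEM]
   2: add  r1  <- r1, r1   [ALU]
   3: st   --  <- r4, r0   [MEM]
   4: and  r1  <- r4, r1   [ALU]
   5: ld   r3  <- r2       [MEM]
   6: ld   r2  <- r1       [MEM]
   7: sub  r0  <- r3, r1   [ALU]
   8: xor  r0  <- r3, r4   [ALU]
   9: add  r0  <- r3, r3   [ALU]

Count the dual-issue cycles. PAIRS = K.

[0] i0  ld.MEM  -- no-port MEM/MEM
[1] i1,i2  st.MEM add.ALU  -- pair
[2] i3,i4  st.MEM and.ALU  -- pair
[3] i5  ld.MEM  -- no-port MEM/MEM
[4] i6,i7  ld.MEM sub.ALU  -- pair
[5] i8  xor.ALU  -- WAW r0
[6] i9  add.ALU  -- tail

PAIRS = 3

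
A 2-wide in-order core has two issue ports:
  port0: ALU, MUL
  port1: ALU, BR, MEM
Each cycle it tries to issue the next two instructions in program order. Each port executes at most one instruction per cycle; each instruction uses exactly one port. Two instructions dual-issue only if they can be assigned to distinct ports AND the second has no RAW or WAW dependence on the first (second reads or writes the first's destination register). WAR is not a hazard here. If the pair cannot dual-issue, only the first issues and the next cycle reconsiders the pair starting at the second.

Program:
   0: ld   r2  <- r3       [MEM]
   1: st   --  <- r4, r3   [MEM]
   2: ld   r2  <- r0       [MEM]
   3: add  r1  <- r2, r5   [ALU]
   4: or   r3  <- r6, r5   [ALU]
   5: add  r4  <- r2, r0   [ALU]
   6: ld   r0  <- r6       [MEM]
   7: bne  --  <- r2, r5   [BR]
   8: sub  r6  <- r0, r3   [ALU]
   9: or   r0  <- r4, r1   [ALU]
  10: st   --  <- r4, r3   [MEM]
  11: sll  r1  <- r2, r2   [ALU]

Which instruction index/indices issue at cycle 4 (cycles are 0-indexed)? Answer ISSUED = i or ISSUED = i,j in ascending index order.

ISSUED = 5,6

t=0 i0:ld ; no-port MEM/MEM
t=1 i1:st ; no-port MEM/MEM
t=2 i2:ld ; RAW r2
t=3 i3/i4:add or ; 2-wide
t=4 i5/i6:add ld ; 2-wide
t=5 i7/i8:bne sub ; 2-wide
t=6 i9/i10:or st ; 2-wide
t=7 i11:sll ; tail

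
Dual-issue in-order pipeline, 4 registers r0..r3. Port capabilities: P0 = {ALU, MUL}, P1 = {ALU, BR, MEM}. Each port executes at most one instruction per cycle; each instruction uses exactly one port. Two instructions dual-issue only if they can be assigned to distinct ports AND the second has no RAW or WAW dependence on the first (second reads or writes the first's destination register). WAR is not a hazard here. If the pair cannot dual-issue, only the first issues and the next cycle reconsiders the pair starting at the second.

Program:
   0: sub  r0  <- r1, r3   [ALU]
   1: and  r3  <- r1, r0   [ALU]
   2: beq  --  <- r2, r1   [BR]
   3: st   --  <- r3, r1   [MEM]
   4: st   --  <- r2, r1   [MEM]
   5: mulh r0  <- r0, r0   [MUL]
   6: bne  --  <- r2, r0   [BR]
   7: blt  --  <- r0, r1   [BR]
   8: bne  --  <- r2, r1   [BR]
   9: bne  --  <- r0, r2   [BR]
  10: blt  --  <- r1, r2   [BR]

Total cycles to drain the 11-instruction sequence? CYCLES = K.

  cy0 -> i0 (sub.ALU) RAW r0
  cy1 -> i1/i2 (and.ALU/beq.BR) 2-wide
  cy2 -> i3 (st.MEM) no-port MEM/MEM
  cy3 -> i4/i5 (st.MEM/mulh.MUL) 2-wide
  cy4 -> i6 (bne.BR) no-port BR/BR
  cy5 -> i7 (blt.BR) no-port BR/BR
  cy6 -> i8 (bne.BR) no-port BR/BR
  cy7 -> i9 (bne.BR) no-port BR/BR
  cy8 -> i10 (blt.BR) tail

CYCLES = 9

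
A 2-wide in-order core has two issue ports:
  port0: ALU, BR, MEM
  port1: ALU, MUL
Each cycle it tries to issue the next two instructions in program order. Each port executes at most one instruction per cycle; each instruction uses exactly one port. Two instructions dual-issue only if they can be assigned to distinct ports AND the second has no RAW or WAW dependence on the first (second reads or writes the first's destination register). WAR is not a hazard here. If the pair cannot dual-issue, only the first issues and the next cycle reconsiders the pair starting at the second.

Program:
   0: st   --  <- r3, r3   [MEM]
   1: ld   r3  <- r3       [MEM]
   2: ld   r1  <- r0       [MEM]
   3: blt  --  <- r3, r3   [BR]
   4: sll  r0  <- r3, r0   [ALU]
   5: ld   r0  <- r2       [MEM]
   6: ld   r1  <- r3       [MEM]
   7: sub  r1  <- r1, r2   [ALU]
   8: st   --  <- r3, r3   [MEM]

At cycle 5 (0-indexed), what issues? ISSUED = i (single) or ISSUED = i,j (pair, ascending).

ISSUED = 6

c0: i0 st.MEM  no-port MEM/MEM
c1: i1 ld.MEM  no-port MEM/MEM
c2: i2 ld.MEM  no-port MEM/BR
c3: i3+i4 blt.BR sll.ALU  pair
c4: i5 ld.MEM  no-port MEM/MEM
c5: i6 ld.MEM  RAW+WAW r1
c6: i7+i8 sub.ALU st.MEM  pair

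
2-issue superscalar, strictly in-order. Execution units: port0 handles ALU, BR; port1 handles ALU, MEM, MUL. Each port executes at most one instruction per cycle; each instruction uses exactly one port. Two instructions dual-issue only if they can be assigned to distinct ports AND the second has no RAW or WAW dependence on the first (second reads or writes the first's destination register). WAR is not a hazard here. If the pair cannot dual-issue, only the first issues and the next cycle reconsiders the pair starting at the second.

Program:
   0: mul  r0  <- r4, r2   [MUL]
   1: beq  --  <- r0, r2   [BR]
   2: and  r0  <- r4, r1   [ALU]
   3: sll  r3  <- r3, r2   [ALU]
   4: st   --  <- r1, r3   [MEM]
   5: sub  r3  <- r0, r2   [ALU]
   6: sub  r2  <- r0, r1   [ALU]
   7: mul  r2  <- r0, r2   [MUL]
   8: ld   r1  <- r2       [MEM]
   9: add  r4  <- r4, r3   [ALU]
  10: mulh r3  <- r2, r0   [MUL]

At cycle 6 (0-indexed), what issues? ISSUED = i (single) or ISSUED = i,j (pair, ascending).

ISSUED = 8,9

#0 head=0: mul.MUL i0 RAW r0
#1 head=1: beq.BR/and.ALU i1+i2 2-wide
#2 head=3: sll.ALU i3 RAW r3
#3 head=4: st.MEM/sub.ALU i4+i5 2-wide
#4 head=6: sub.ALU i6 RAW+WAW r2
#5 head=7: mul.MUL i7 no-port MUL/MEM
#6 head=8: ld.MEM/add.ALU i8+i9 2-wide
#7 head=10: mulh.MUL i10 tail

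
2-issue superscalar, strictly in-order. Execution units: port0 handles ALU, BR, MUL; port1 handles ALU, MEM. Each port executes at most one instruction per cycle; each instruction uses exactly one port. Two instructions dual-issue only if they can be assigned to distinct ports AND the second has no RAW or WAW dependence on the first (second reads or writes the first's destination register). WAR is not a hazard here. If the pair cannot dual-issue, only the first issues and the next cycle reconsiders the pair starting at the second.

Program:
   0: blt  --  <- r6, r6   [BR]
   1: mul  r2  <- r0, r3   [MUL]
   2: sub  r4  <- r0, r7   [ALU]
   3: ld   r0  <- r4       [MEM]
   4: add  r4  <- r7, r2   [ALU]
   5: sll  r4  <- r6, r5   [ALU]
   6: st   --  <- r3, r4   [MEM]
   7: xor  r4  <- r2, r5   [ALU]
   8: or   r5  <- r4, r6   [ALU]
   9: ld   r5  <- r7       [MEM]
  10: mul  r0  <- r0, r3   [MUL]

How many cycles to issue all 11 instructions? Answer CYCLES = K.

0. blt.BR @i0  | no-port BR/MUL
1. mul.MUL/sub.ALU @i1,i2  | pair
2. ld.MEM/add.ALU @i3,i4  | pair
3. sll.ALU @i5  | RAW r4
4. st.MEM/xor.ALU @i6,i7  | pair
5. or.ALU @i8  | WAW r5
6. ld.MEM/mul.MUL @i9,i10  | pair

CYCLES = 7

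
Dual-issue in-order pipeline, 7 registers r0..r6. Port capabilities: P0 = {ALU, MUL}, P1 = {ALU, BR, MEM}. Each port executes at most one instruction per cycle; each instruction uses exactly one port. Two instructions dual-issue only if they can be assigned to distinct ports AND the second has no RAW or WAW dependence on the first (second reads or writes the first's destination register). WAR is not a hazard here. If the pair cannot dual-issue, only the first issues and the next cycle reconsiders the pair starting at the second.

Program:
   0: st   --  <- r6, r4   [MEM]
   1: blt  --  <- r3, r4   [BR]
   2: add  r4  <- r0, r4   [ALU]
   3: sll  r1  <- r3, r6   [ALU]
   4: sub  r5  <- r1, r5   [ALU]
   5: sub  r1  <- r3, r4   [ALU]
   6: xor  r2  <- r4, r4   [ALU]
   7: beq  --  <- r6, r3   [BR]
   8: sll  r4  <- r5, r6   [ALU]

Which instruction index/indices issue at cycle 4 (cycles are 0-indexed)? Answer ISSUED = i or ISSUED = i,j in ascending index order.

0. st.MEM @i0  | no-port MEM/BR
1. blt.BR/add.ALU @i1+i2  | dual
2. sll.ALU @i3  | RAW r1
3. sub.ALU/sub.ALU @i4+i5  | dual
4. xor.ALU/beq.BR @i6+i7  | dual
5. sll.ALU @i8  | tail

ISSUED = 6,7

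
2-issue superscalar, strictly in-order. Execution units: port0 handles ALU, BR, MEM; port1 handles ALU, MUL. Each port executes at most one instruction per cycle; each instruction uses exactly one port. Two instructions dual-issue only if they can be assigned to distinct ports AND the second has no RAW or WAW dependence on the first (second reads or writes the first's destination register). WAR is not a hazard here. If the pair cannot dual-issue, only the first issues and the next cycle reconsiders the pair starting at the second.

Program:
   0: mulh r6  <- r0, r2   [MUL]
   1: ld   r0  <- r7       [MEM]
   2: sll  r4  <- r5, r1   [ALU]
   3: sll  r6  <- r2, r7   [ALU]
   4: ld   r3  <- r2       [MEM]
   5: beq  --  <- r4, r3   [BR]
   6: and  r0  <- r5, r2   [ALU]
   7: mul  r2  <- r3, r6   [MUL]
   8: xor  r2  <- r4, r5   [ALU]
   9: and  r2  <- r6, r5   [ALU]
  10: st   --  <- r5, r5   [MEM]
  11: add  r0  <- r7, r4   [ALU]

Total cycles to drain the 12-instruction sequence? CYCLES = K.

CYCLES = 8

t=0 i0,i1:mulh.MUL ld.MEM ; dual
t=1 i2,i3:sll.ALU sll.ALU ; dual
t=2 i4:ld.MEM ; no-port MEM/BR
t=3 i5,i6:beq.BR and.ALU ; dual
t=4 i7:mul.MUL ; WAW r2
t=5 i8:xor.ALU ; WAW r2
t=6 i9,i10:and.ALU st.MEM ; dual
t=7 i11:add.ALU ; tail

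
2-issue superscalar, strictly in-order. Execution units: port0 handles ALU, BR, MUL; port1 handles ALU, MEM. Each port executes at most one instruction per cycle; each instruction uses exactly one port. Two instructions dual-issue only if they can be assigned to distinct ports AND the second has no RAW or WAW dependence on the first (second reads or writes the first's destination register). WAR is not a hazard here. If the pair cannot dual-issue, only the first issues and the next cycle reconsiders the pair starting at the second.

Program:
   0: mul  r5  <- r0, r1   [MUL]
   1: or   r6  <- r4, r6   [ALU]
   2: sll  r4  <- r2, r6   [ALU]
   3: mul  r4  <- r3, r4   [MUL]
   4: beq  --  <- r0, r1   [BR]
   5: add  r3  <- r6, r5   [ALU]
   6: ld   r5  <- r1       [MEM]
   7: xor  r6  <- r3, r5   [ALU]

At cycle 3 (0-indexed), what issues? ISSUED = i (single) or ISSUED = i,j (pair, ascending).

ISSUED = 4,5

[0] i0/i1  mul;or  -- dual
[1] i2  sll  -- RAW+WAW r4
[2] i3  mul  -- no-port MUL/BR
[3] i4/i5  beq;add  -- dual
[4] i6  ld  -- RAW r5
[5] i7  xor  -- tail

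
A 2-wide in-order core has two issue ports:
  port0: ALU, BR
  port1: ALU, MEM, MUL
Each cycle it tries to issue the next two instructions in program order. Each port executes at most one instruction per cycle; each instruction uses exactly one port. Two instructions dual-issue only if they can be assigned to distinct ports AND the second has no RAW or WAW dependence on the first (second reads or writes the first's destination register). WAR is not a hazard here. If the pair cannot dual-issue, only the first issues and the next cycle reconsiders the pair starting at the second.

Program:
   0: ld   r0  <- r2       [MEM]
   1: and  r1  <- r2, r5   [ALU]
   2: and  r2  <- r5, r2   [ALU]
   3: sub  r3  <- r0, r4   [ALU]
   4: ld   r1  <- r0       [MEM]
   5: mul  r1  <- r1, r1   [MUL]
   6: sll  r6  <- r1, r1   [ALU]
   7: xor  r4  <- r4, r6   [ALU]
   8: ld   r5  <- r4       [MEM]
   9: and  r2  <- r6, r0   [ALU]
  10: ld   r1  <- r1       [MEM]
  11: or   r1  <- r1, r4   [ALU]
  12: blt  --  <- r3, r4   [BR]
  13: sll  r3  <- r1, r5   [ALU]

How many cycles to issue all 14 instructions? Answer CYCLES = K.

CYCLES = 10

  cy0 -> i0+i1 (ld.MEM and.ALU) dual
  cy1 -> i2+i3 (and.ALU sub.ALU) dual
  cy2 -> i4 (ld.MEM) no-port MEM/MUL
  cy3 -> i5 (mul.MUL) RAW r1
  cy4 -> i6 (sll.ALU) RAW r6
  cy5 -> i7 (xor.ALU) RAW r4
  cy6 -> i8+i9 (ld.MEM and.ALU) dual
  cy7 -> i10 (ld.MEM) RAW+WAW r1
  cy8 -> i11+i12 (or.ALU blt.BR) dual
  cy9 -> i13 (sll.ALU) tail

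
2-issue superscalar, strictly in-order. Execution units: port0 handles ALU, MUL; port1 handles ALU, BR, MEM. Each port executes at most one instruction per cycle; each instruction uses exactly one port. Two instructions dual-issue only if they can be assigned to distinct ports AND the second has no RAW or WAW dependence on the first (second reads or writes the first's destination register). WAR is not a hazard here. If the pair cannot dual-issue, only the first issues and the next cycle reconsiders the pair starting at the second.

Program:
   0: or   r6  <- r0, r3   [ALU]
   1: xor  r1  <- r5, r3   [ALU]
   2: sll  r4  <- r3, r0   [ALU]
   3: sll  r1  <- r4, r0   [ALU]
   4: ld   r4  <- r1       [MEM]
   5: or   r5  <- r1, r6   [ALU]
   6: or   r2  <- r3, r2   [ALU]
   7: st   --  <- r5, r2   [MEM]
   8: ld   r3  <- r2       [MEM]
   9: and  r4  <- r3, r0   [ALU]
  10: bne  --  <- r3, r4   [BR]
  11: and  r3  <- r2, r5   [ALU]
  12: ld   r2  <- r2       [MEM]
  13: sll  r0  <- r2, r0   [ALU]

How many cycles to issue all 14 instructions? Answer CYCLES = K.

CYCLES = 11

[0] i0&i1  or/xor  -- 2-wide
[1] i2  sll  -- RAW r4
[2] i3  sll  -- RAW r1
[3] i4&i5  ld/or  -- 2-wide
[4] i6  or  -- RAW r2
[5] i7  st  -- no-port MEM/MEM
[6] i8  ld  -- RAW r3
[7] i9  and  -- RAW r4
[8] i10&i11  bne/and  -- 2-wide
[9] i12  ld  -- RAW r2
[10] i13  sll  -- tail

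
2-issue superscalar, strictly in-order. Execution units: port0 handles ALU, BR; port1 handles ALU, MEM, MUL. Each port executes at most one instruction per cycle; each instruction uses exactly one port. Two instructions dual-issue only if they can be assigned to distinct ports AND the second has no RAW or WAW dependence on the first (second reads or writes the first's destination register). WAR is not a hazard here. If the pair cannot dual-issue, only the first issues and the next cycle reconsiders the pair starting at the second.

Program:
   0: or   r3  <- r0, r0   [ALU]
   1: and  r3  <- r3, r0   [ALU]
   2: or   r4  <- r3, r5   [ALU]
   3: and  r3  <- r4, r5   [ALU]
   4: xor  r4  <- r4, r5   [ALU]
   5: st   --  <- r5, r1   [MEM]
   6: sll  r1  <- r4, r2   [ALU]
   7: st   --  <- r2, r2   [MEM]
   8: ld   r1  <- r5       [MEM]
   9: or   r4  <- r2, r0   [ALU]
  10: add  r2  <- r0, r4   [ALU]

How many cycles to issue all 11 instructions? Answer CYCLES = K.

CYCLES = 8

[0] i0  or  -- RAW+WAW r3
[1] i1  and  -- RAW r3
[2] i2  or  -- RAW r4
[3] i3,i4  and;xor  -- dual
[4] i5,i6  st;sll  -- dual
[5] i7  st  -- no-port MEM/MEM
[6] i8,i9  ld;or  -- dual
[7] i10  add  -- tail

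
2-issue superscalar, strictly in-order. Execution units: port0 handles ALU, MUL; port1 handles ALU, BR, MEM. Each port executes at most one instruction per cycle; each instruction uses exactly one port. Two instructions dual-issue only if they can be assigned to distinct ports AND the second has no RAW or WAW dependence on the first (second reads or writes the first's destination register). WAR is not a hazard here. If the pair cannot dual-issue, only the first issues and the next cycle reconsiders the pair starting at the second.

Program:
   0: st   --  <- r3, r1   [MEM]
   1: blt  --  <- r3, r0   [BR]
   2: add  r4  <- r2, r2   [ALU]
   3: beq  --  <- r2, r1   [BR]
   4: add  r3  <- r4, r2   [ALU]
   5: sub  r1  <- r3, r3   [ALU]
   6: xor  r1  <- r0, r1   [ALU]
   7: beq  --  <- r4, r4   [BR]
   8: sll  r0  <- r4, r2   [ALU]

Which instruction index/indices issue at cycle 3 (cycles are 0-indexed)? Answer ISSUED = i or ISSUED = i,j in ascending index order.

[0] i0  st.MEM  -- no-port MEM/BR
[1] i1/i2  blt.BR+add.ALU  -- 2-wide
[2] i3/i4  beq.BR+add.ALU  -- 2-wide
[3] i5  sub.ALU  -- RAW+WAW r1
[4] i6/i7  xor.ALU+beq.BR  -- 2-wide
[5] i8  sll.ALU  -- tail

ISSUED = 5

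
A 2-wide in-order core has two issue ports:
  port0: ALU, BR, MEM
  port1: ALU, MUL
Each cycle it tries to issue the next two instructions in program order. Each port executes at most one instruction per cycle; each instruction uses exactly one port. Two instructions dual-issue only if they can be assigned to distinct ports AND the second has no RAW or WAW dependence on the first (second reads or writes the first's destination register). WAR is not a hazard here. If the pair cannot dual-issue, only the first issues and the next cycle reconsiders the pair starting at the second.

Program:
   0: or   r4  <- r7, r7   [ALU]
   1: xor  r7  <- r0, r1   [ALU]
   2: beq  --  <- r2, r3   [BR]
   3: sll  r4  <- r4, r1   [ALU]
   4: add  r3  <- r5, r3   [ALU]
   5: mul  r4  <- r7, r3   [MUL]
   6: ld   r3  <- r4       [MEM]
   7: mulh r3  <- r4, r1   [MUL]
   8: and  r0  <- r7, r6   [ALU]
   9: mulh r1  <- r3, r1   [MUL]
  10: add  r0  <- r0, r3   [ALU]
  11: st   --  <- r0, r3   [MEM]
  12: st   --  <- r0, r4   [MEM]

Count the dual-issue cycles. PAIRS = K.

PAIRS = 4

  cy0 -> i0&i1 (or xor) dual
  cy1 -> i2&i3 (beq sll) dual
  cy2 -> i4 (add) RAW r3
  cy3 -> i5 (mul) RAW r4
  cy4 -> i6 (ld) WAW r3
  cy5 -> i7&i8 (mulh and) dual
  cy6 -> i9&i10 (mulh add) dual
  cy7 -> i11 (st) no-port MEM/MEM
  cy8 -> i12 (st) tail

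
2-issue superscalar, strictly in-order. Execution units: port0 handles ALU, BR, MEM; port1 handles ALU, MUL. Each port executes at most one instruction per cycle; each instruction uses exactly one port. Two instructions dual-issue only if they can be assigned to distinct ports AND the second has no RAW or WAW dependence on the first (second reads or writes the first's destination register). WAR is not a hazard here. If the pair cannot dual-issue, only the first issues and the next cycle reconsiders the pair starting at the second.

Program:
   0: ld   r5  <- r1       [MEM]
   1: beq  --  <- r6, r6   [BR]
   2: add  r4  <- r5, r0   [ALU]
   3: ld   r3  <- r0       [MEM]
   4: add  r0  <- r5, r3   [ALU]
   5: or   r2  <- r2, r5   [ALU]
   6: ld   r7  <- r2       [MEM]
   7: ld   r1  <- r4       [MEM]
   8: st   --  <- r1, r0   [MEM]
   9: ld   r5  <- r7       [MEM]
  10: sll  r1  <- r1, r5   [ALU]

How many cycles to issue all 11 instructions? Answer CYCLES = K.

CYCLES = 9

c0: i0 ld.MEM  no-port MEM/BR
c1: i1,i2 beq.BR+add.ALU  pair
c2: i3 ld.MEM  RAW r3
c3: i4,i5 add.ALU+or.ALU  pair
c4: i6 ld.MEM  no-port MEM/MEM
c5: i7 ld.MEM  no-port MEM/MEM
c6: i8 st.MEM  no-port MEM/MEM
c7: i9 ld.MEM  RAW r5
c8: i10 sll.ALU  tail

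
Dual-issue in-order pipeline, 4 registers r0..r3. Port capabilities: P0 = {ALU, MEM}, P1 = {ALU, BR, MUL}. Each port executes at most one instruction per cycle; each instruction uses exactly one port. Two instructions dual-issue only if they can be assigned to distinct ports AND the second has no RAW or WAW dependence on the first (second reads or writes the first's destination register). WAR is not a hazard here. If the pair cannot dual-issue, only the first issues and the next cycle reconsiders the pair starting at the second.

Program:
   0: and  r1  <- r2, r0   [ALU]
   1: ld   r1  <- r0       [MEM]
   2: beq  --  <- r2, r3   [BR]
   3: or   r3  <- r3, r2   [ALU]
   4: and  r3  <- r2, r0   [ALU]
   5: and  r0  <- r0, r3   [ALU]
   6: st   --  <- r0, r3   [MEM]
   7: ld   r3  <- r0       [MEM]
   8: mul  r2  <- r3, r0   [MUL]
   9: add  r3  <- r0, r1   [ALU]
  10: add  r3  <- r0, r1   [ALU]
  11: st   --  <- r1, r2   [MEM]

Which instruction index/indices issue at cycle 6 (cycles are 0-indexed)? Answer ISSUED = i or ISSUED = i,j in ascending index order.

t=0 i0:and.ALU ; WAW r1
t=1 i1+i2:ld.MEM;beq.BR ; dual
t=2 i3:or.ALU ; WAW r3
t=3 i4:and.ALU ; RAW r3
t=4 i5:and.ALU ; RAW r0
t=5 i6:st.MEM ; no-port MEM/MEM
t=6 i7:ld.MEM ; RAW r3
t=7 i8+i9:mul.MUL;add.ALU ; dual
t=8 i10+i11:add.ALU;st.MEM ; dual

ISSUED = 7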